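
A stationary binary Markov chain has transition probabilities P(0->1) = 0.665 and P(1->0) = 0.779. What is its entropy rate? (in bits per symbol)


Stationary distribution: pi_0 = p10/(p01+p10) = 0.5395, pi_1 = 0.4605. Entropy rate H' = pi_0*H(p01) + pi_1*H(p10) = 0.5395*0.92 + 0.4605*0.762 = 0.8472

0.8472 bits/symbol


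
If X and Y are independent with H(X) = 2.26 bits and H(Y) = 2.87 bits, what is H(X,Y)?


For independent variables, H(X,Y) = H(X) + H(Y) = 2.26 + 2.87 = 5.13

5.13 bits


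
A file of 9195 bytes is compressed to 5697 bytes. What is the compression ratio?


Ratio = original / compressed = 9195 / 5697 = 1.614

1.614


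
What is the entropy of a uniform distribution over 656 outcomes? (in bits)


H = log2(n) = log2(656) = 9.3576

9.3576 bits


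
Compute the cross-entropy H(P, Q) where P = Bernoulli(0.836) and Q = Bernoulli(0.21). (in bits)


H(P,Q) = -p*log2(q) - (1-p)*log2(1-q). -0.836*log2(0.21) = 1.882286; -0.164*log2(0.79) = 0.055772. H(P,Q) = 1.882286 + 0.055772 = 1.9381

1.9381 bits


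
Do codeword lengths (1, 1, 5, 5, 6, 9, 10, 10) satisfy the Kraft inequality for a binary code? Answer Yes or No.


Kraft sum = sum(2^(-l_i)) = 1.082, need <= 1. Result: violated (a binary prefix-free code with these lengths cannot exist)

No


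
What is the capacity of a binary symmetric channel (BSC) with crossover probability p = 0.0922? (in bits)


H(p) = -p*log2(p) - (1-p)*log2(1-p) = -0.0922*log2(0.0922) - 0.9078*log2(0.9078) = 0.317084 + 0.126687 = 0.4438. C = 1 - H(p) = 1 - 0.4438 = 0.5562

0.5562 bits


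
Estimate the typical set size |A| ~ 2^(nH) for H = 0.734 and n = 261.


log2|A_typical| = nH = 261 * 0.734 = 191.574, so |A_typical| ~ 2^191.574 = 4.672e+57

4.672e+57


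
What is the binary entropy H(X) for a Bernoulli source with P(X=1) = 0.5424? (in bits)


H = -p*log2(p) - (1-p)*log2(1-p). -0.5424*log2(0.5424) = 0.478706; -0.4576*log2(0.4576) = 0.516100. H = 0.478706 + 0.516100 = 0.9948

0.9948 bits


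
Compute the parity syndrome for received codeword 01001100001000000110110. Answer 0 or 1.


Syndrome = XOR of all bits = 0 XOR 1 XOR 0 XOR 0 XOR 1 XOR 1 XOR 0 XOR 0 XOR 0 XOR 0 XOR 1 XOR 0 XOR 0 XOR 0 XOR 0 XOR 0 XOR 0 XOR 1 XOR 1 XOR 0 XOR 1 XOR 1 XOR 0 = 0

0


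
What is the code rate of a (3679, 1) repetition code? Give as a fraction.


Rate = k/n = 1/3679

1/3679


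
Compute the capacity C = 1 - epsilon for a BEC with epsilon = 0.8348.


C = 1 - epsilon = 1 - 0.8348 = 0.1652

0.1652 bits


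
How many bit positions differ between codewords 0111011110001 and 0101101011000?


Count differing positions: . . ^ . ^ ^ . ^ . ^ . . ^ = 6 differences

6


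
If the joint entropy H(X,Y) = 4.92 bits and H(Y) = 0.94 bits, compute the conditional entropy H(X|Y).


H(X|Y) = H(X,Y) - H(Y) = 4.92 - 0.94 = 3.98

3.98 bits


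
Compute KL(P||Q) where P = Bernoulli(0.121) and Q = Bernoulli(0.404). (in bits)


KL = p*log2(p/q) + (1-p)*log2((1-p)/(1-q)) = 0.121*log2(0.121/0.404) + 0.879*log2(0.879/0.596) = 0.2823

0.2823 bits


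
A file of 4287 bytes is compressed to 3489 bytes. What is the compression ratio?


Ratio = original / compressed = 4287 / 3489 = 1.2287

1.2287


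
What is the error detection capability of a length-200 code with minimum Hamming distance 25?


Detection capability = d_min - 1 = 25 - 1 = 24

24 errors


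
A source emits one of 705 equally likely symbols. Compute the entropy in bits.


H = log2(n) = log2(705) = 9.4615

9.4615 bits


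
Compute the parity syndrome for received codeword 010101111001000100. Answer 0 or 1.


Syndrome = XOR of all bits = 0 XOR 1 XOR 0 XOR 1 XOR 0 XOR 1 XOR 1 XOR 1 XOR 1 XOR 0 XOR 0 XOR 1 XOR 0 XOR 0 XOR 0 XOR 1 XOR 0 XOR 0 = 0

0


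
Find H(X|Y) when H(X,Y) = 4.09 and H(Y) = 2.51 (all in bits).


H(X|Y) = H(X,Y) - H(Y) = 4.09 - 2.51 = 1.58

1.58 bits


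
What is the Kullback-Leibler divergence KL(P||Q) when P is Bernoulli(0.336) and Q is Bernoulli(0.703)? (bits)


KL = p*log2(p/q) + (1-p)*log2((1-p)/(1-q)) = 0.336*log2(0.336/0.703) + 0.664*log2(0.664/0.297) = 0.4129

0.4129 bits


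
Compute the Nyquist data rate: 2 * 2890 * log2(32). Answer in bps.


Rate = 2 * B * log2(M) = 2 * 2890 * 5.0 = 28900.0

28900.0 bps


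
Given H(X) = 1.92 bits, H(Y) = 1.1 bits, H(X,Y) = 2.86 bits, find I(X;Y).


I(X;Y) = H(X) + H(Y) - H(X,Y) = 1.92 + 1.1 - 2.86 = 0.16

0.16 bits


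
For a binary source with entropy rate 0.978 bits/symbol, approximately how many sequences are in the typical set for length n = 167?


log2|A_typical| = nH = 167 * 0.978 = 163.326, so |A_typical| ~ 2^163.326 = 1.466e+49

1.466e+49


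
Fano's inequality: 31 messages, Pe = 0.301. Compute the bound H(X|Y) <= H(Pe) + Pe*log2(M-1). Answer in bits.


H(Pe) = -Pe*log2(Pe) - (1-Pe)*log2(1-Pe) = -0.301*log2(0.301) - 0.699*log2(0.699) = 0.521382 + 0.361128 = 0.8825. Pe*log2(M-1) = 0.301*log2(30) = 1.476974. Bound = H(Pe) + Pe*log2(M-1) = 0.521382 + 0.361128 + 1.476974 = 2.3595

2.3595 bits


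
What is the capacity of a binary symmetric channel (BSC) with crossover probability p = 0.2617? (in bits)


H(p) = -p*log2(p) - (1-p)*log2(1-p) = -0.2617*log2(0.2617) - 0.7383*log2(0.7383) = 0.506132 + 0.323169 = 0.8293. C = 1 - H(p) = 1 - 0.8293 = 0.1707

0.1707 bits


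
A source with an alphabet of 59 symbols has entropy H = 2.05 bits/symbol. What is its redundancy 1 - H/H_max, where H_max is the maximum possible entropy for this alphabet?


H_max = log2(K) = log2(59) = 5.8826 bits/symbol. Redundancy = 1 - H/H_max = 1 - 2.05/5.8826 = 1 - 0.3485 = 0.6515

0.6515


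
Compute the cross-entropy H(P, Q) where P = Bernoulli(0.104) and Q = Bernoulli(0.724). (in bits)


H(P,Q) = -p*log2(q) - (1-p)*log2(1-q). -0.104*log2(0.724) = 0.048458; -0.896*log2(0.276) = 1.664105. H(P,Q) = 0.048458 + 1.664105 = 1.7126

1.7126 bits


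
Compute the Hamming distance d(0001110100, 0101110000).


Count differing positions: . ^ . . . . . ^ . . = 2 differences

2


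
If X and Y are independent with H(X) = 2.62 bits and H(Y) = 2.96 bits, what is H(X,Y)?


For independent variables, H(X,Y) = H(X) + H(Y) = 2.62 + 2.96 = 5.58

5.58 bits


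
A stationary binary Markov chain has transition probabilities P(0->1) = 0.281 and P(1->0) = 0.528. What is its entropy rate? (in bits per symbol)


Stationary distribution: pi_0 = p10/(p01+p10) = 0.6527, pi_1 = 0.3473. Entropy rate H' = pi_0*H(p01) + pi_1*H(p10) = 0.6527*0.8568 + 0.3473*0.9977 = 0.9058

0.9058 bits/symbol


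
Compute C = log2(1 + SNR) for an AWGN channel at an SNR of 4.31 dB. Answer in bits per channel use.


SNR_linear = 10^(4.31/10) = 2.6977; C = log2(1 + SNR_linear) = log2(1 + 2.6977) = 1.8866

1.8866 bits/channel use


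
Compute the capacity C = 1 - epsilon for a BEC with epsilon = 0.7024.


C = 1 - epsilon = 1 - 0.7024 = 0.2976

0.2976 bits


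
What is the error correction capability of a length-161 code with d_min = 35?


Correction capability = floor((d-1)/2) = floor((35-1)/2) = 17

17 errors


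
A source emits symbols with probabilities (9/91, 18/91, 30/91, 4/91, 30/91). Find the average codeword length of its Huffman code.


Huffman construction (repeatedly merge the two least-probable nodes; each merge adds 1 bit to every symbol beneath it): 4/91 + 9/91 = 1/7; 1/7 + 18/91 = 31/91; 30/91 + 30/91 = 60/91; 31/91 + 60/91 = 1. Resulting codeword lengths (in the order the probabilities were given): (3, 2, 2, 3, 2). L_avg = sum(p_i * l_i) = 9/91*3 + 18/91*2 + 30/91*2 + 4/91*3 + 30/91*2 = 15/7 = 2.1429

2.1429 bits


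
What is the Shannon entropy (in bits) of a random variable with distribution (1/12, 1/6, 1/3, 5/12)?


H = -sum(p_i * log2(p_i)). Terms: -(1/12)*log2(1/12) = 0.298747; -(1/6)*log2(1/6) = 0.430827; -(1/3)*log2(1/3) = 0.528321; -(5/12)*log2(5/12) = 0.526264. H = 0.298747 + 0.430827 + 0.528321 + 0.526264 = 1.7842

1.7842 bits


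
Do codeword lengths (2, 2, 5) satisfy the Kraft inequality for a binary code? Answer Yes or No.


Kraft sum = sum(2^(-l_i)) = 0.5312, need <= 1. Result: satisfied (a binary prefix-free code with these lengths exists)

Yes


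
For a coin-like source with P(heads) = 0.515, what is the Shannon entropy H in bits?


H = -p*log2(p) - (1-p)*log2(1-p). -0.515*log2(0.515) = 0.493038; -0.485*log2(0.485) = 0.506313. H = 0.493038 + 0.506313 = 0.9994

0.9994 bits


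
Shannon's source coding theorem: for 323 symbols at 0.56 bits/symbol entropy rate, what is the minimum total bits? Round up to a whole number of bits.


Minimum bits >= n * H = 323 * 0.56 = 180.88, rounded up to a whole number of bits = 181

181 bits


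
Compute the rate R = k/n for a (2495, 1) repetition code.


Rate = k/n = 1/2495

1/2495


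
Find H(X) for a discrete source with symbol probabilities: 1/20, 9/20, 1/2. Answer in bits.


H = -sum(p_i * log2(p_i)). Terms: -(1/20)*log2(1/20) = 0.216096; -(9/20)*log2(9/20) = 0.518401; -(1/2)*log2(1/2) = 0.500000. H = 0.216096 + 0.518401 + 0.500000 = 1.2345

1.2345 bits


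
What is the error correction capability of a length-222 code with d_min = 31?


Correction capability = floor((d-1)/2) = floor((31-1)/2) = 15

15 errors


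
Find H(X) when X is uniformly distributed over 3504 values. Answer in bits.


H = log2(n) = log2(3504) = 11.7748

11.7748 bits


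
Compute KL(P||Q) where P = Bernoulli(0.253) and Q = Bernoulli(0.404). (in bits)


KL = p*log2(p/q) + (1-p)*log2((1-p)/(1-q)) = 0.253*log2(0.253/0.404) + 0.747*log2(0.747/0.596) = 0.0725

0.0725 bits


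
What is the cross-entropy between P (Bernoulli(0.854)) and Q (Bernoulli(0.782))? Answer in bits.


H(P,Q) = -p*log2(q) - (1-p)*log2(1-q). -0.854*log2(0.782) = 0.302965; -0.146*log2(0.218) = 0.320850. H(P,Q) = 0.302965 + 0.320850 = 0.6238

0.6238 bits


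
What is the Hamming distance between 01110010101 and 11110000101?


Count differing positions: ^ . . . . . ^ . . . . = 2 differences

2


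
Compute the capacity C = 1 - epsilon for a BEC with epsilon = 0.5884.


C = 1 - epsilon = 1 - 0.5884 = 0.4116

0.4116 bits


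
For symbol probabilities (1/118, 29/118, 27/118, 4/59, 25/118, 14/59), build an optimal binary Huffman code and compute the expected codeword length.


Huffman construction (repeatedly merge the two least-probable nodes; each merge adds 1 bit to every symbol beneath it): 1/118 + 4/59 = 9/118; 9/118 + 25/118 = 17/59; 27/118 + 14/59 = 55/118; 29/118 + 17/59 = 63/118; 55/118 + 63/118 = 1. Resulting codeword lengths (in the order the probabilities were given): (4, 2, 2, 4, 3, 2). L_avg = sum(p_i * l_i) = 1/118*4 + 29/118*2 + 27/118*2 + 4/59*4 + 25/118*3 + 14/59*2 = 279/118 = 2.3644

2.3644 bits


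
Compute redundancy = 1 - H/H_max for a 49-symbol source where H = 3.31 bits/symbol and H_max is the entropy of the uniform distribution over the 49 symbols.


H_max = log2(K) = log2(49) = 5.6147 bits/symbol. Redundancy = 1 - H/H_max = 1 - 3.31/5.6147 = 1 - 0.5895 = 0.4105

0.4105


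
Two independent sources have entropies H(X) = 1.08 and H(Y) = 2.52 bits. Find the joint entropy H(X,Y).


For independent variables, H(X,Y) = H(X) + H(Y) = 1.08 + 2.52 = 3.6

3.6 bits


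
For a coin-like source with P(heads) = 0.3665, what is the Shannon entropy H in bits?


H = -p*log2(p) - (1-p)*log2(1-p). -0.3665*log2(0.3665) = 0.530734; -0.6335*log2(0.6335) = 0.417213. H = 0.530734 + 0.417213 = 0.9479

0.9479 bits


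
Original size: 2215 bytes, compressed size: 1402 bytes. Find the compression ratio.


Ratio = original / compressed = 2215 / 1402 = 1.5799

1.5799


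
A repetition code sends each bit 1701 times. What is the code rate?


Rate = k/n = 1/1701

1/1701


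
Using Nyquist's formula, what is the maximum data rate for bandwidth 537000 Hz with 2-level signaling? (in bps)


Rate = 2 * B * log2(M) = 2 * 537000 * 1.0 = 1074000.0

1074000.0 bps


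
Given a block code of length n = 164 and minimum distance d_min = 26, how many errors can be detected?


Detection capability = d_min - 1 = 26 - 1 = 25

25 errors


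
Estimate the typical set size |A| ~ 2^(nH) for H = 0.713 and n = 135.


log2|A_typical| = nH = 135 * 0.713 = 96.255, so |A_typical| ~ 2^96.255 = 9.455e+28

9.455e+28


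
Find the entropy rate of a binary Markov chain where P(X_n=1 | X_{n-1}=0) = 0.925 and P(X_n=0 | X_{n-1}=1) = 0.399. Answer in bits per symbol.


Stationary distribution: pi_0 = p10/(p01+p10) = 0.3014, pi_1 = 0.6986. Entropy rate H' = pi_0*H(p01) + pi_1*H(p10) = 0.3014*0.3843 + 0.6986*0.9704 = 0.7938

0.7938 bits/symbol


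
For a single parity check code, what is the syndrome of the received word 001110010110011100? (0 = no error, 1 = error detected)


Syndrome = XOR of all bits = 0 XOR 0 XOR 1 XOR 1 XOR 1 XOR 0 XOR 0 XOR 1 XOR 0 XOR 1 XOR 1 XOR 0 XOR 0 XOR 1 XOR 1 XOR 1 XOR 0 XOR 0 = 1

1


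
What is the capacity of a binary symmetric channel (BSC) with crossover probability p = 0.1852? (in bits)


H(p) = -p*log2(p) - (1-p)*log2(1-p) = -0.1852*log2(0.1852) - 0.8148*log2(0.8148) = 0.450563 + 0.240759 = 0.6913. C = 1 - H(p) = 1 - 0.6913 = 0.3087

0.3087 bits


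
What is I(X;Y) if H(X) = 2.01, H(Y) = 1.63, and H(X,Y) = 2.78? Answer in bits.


I(X;Y) = H(X) + H(Y) - H(X,Y) = 2.01 + 1.63 - 2.78 = 0.86

0.86 bits


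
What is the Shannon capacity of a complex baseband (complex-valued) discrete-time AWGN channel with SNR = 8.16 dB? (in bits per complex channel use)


SNR_linear = 10^(8.16/10) = 6.5464; C = log2(1 + SNR_linear) = log2(1 + 6.5464) = 2.9158

2.9158 bits/channel use


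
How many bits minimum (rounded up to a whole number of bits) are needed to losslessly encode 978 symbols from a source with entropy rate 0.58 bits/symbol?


Minimum bits >= n * H = 978 * 0.58 = 567.24, rounded up to a whole number of bits = 568

568 bits


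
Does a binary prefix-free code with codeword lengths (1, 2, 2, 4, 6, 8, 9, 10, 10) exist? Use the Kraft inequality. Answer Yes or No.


Kraft sum = sum(2^(-l_i)) = 1.0859, need <= 1. Result: violated (a binary prefix-free code with these lengths cannot exist)

No


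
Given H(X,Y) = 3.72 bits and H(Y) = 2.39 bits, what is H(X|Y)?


H(X|Y) = H(X,Y) - H(Y) = 3.72 - 2.39 = 1.33

1.33 bits


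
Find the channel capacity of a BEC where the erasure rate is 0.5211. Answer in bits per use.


C = 1 - epsilon = 1 - 0.5211 = 0.4789

0.4789 bits


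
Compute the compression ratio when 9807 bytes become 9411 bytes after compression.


Ratio = original / compressed = 9807 / 9411 = 1.0421

1.0421


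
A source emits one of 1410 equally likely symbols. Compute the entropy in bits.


H = log2(n) = log2(1410) = 10.4615

10.4615 bits


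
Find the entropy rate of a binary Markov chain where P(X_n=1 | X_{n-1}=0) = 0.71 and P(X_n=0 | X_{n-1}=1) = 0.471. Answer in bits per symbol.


Stationary distribution: pi_0 = p10/(p01+p10) = 0.3988, pi_1 = 0.6012. Entropy rate H' = pi_0*H(p01) + pi_1*H(p10) = 0.3988*0.8687 + 0.6012*0.9976 = 0.9462

0.9462 bits/symbol


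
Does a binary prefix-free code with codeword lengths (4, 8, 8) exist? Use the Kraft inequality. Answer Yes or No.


Kraft sum = sum(2^(-l_i)) = 0.0703, need <= 1. Result: satisfied (a binary prefix-free code with these lengths exists)

Yes


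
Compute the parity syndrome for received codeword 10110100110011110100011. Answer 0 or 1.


Syndrome = XOR of all bits = 1 XOR 0 XOR 1 XOR 1 XOR 0 XOR 1 XOR 0 XOR 0 XOR 1 XOR 1 XOR 0 XOR 0 XOR 1 XOR 1 XOR 1 XOR 1 XOR 0 XOR 1 XOR 0 XOR 0 XOR 0 XOR 1 XOR 1 = 1

1


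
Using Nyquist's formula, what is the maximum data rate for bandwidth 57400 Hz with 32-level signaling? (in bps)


Rate = 2 * B * log2(M) = 2 * 57400 * 5.0 = 574000.0

574000.0 bps


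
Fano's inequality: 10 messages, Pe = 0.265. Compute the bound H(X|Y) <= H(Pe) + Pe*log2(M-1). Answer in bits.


H(Pe) = -Pe*log2(Pe) - (1-Pe)*log2(1-Pe) = -0.265*log2(0.265) - 0.735*log2(0.735) = 0.507723 + 0.326475 = 0.8342. Pe*log2(M-1) = 0.265*log2(9) = 0.840030. Bound = H(Pe) + Pe*log2(M-1) = 0.507723 + 0.326475 + 0.840030 = 1.6742

1.6742 bits


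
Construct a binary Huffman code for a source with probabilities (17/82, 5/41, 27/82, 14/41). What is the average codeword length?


Huffman construction (repeatedly merge the two least-probable nodes; each merge adds 1 bit to every symbol beneath it): 5/41 + 17/82 = 27/82; 27/82 + 27/82 = 27/41; 14/41 + 27/41 = 1. Resulting codeword lengths (in the order the probabilities were given): (3, 3, 2, 1). L_avg = sum(p_i * l_i) = 17/82*3 + 5/41*3 + 27/82*2 + 14/41*1 = 163/82 = 1.9878

1.9878 bits


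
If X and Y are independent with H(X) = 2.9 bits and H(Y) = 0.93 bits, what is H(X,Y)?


For independent variables, H(X,Y) = H(X) + H(Y) = 2.9 + 0.93 = 3.83

3.83 bits


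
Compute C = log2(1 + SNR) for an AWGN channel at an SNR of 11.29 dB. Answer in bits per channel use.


SNR_linear = 10^(11.29/10) = 13.4586; C = log2(1 + SNR_linear) = log2(1 + 13.4586) = 3.8539

3.8539 bits/channel use


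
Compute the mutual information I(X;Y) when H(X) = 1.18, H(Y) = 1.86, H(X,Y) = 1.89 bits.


I(X;Y) = H(X) + H(Y) - H(X,Y) = 1.18 + 1.86 - 1.89 = 1.15

1.15 bits


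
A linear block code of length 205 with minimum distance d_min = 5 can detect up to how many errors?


Detection capability = d_min - 1 = 5 - 1 = 4

4 errors


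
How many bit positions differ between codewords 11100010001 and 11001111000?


Count differing positions: . . ^ . ^ ^ . ^ . . ^ = 5 differences

5


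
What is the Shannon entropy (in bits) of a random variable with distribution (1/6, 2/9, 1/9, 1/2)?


H = -sum(p_i * log2(p_i)). Terms: -(1/6)*log2(1/6) = 0.430827; -(2/9)*log2(2/9) = 0.482206; -(1/9)*log2(1/9) = 0.352214; -(1/2)*log2(1/2) = 0.500000. H = 0.430827 + 0.482206 + 0.352214 + 0.500000 = 1.7652

1.7652 bits


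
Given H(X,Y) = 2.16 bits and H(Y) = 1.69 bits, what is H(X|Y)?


H(X|Y) = H(X,Y) - H(Y) = 2.16 - 1.69 = 0.47

0.47 bits


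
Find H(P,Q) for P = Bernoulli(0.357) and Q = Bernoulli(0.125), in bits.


H(P,Q) = -p*log2(q) - (1-p)*log2(1-q). -0.357*log2(0.125) = 1.071000; -0.643*log2(0.875) = 0.123871. H(P,Q) = 1.071000 + 0.123871 = 1.1949

1.1949 bits


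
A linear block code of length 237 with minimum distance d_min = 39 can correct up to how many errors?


Correction capability = floor((d-1)/2) = floor((39-1)/2) = 19

19 errors


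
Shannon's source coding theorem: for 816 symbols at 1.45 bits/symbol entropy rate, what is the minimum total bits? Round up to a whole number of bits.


Minimum bits >= n * H = 816 * 1.45 = 1183.2, rounded up to a whole number of bits = 1184

1184 bits


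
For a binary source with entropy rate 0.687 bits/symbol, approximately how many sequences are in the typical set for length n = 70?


log2|A_typical| = nH = 70 * 0.687 = 48.09, so |A_typical| ~ 2^48.09 = 2.996e+14

2.996e+14


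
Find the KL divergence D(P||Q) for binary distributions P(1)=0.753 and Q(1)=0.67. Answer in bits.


KL = p*log2(p/q) + (1-p)*log2((1-p)/(1-q)) = 0.753*log2(0.753/0.67) + 0.247*log2(0.247/0.33) = 0.0236

0.0236 bits


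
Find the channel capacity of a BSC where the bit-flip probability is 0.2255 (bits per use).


H(p) = -p*log2(p) - (1-p)*log2(1-p) = -0.2255*log2(0.2255) - 0.7745*log2(0.7745) = 0.484555 + 0.285529 = 0.7701. C = 1 - H(p) = 1 - 0.7701 = 0.2299

0.2299 bits


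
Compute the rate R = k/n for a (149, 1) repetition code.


Rate = k/n = 1/149

1/149


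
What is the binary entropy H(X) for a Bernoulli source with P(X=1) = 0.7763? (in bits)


H = -p*log2(p) - (1-p)*log2(1-p). -0.7763*log2(0.7763) = 0.283593; -0.2237*log2(0.2237) = 0.483273. H = 0.283593 + 0.483273 = 0.7669

0.7669 bits


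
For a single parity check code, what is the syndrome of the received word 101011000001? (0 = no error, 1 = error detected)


Syndrome = XOR of all bits = 1 XOR 0 XOR 1 XOR 0 XOR 1 XOR 1 XOR 0 XOR 0 XOR 0 XOR 0 XOR 0 XOR 1 = 1

1


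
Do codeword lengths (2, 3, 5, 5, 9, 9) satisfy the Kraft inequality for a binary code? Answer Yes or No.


Kraft sum = sum(2^(-l_i)) = 0.4414, need <= 1. Result: satisfied (a binary prefix-free code with these lengths exists)

Yes


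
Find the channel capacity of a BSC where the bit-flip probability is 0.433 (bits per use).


H(p) = -p*log2(p) - (1-p)*log2(1-p) = -0.433*log2(0.433) - 0.567*log2(0.567) = 0.522874 + 0.464134 = 0.987. C = 1 - H(p) = 1 - 0.987 = 0.013

0.013 bits


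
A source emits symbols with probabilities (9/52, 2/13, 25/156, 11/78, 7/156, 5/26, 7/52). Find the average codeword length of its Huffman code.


Huffman construction (repeatedly merge the two least-probable nodes; each merge adds 1 bit to every symbol beneath it): 7/156 + 7/52 = 7/39; 11/78 + 2/13 = 23/78; 25/156 + 9/52 = 1/3; 7/39 + 5/26 = 29/78; 23/78 + 1/3 = 49/78; 29/78 + 49/78 = 1. Resulting codeword lengths (in the order the probabilities were given): (3, 3, 3, 3, 3, 2, 3). L_avg = sum(p_i * l_i) = 9/52*3 + 2/13*3 + 25/156*3 + 11/78*3 + 7/156*3 + 5/26*2 + 7/52*3 = 73/26 = 2.8077

2.8077 bits


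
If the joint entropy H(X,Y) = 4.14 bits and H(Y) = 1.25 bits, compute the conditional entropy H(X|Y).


H(X|Y) = H(X,Y) - H(Y) = 4.14 - 1.25 = 2.89

2.89 bits


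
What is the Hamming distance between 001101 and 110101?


Count differing positions: ^ ^ ^ . . . = 3 differences

3


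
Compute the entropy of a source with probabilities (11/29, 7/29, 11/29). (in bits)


H = -sum(p_i * log2(p_i)). Terms: -(11/29)*log2(11/29) = 0.530484; -(7/29)*log2(7/29) = 0.494979; -(11/29)*log2(11/29) = 0.530484. H = 0.530484 + 0.494979 + 0.530484 = 1.5559

1.5559 bits


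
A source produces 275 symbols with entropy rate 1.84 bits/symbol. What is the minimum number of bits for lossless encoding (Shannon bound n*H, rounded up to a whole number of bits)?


Minimum bits >= n * H = 275 * 1.84 = 506.0, rounded up to a whole number of bits = 506

506 bits


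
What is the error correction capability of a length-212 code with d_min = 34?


Correction capability = floor((d-1)/2) = floor((34-1)/2) = 16

16 errors


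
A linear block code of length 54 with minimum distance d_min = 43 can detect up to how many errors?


Detection capability = d_min - 1 = 43 - 1 = 42

42 errors


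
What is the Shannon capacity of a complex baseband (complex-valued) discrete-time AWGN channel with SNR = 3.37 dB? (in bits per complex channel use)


SNR_linear = 10^(3.37/10) = 2.1727; C = log2(1 + SNR_linear) = log2(1 + 2.1727) = 1.6657

1.6657 bits/channel use


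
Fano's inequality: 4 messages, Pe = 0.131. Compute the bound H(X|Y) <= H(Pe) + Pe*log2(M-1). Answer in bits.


H(Pe) = -Pe*log2(Pe) - (1-Pe)*log2(1-Pe) = -0.131*log2(0.131) - 0.869*log2(0.869) = 0.384139 + 0.176035 = 0.5602. Pe*log2(M-1) = 0.131*log2(3) = 0.207630. Bound = H(Pe) + Pe*log2(M-1) = 0.384139 + 0.176035 + 0.207630 = 0.7678

0.7678 bits


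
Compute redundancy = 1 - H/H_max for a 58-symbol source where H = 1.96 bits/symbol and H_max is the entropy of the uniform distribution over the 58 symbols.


H_max = log2(K) = log2(58) = 5.858 bits/symbol. Redundancy = 1 - H/H_max = 1 - 1.96/5.858 = 1 - 0.3346 = 0.6654

0.6654


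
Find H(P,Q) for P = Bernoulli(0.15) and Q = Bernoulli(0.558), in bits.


H(P,Q) = -p*log2(q) - (1-p)*log2(1-q). -0.15*log2(0.558) = 0.126249; -0.85*log2(0.442) = 1.001199. H(P,Q) = 0.126249 + 1.001199 = 1.1274

1.1274 bits


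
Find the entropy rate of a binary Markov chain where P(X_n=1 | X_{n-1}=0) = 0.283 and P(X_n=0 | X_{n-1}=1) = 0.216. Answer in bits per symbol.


Stationary distribution: pi_0 = p10/(p01+p10) = 0.4329, pi_1 = 0.5671. Entropy rate H' = pi_0*H(p01) + pi_1*H(p10) = 0.4329*0.8595 + 0.5671*0.7528 = 0.799

0.799 bits/symbol


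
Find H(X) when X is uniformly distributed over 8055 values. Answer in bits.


H = log2(n) = log2(8055) = 12.9757

12.9757 bits


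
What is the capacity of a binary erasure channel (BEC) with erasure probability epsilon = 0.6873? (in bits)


C = 1 - epsilon = 1 - 0.6873 = 0.3127

0.3127 bits


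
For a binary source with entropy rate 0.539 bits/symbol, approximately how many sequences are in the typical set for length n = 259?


log2|A_typical| = nH = 259 * 0.539 = 139.601, so |A_typical| ~ 2^139.601 = 1.057e+42

1.057e+42


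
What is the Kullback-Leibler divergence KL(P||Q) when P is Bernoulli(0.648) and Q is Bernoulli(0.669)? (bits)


KL = p*log2(p/q) + (1-p)*log2((1-p)/(1-q)) = 0.648*log2(0.648/0.669) + 0.352*log2(0.352/0.331) = 0.0014

0.0014 bits


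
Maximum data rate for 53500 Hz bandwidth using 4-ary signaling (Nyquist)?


Rate = 2 * B * log2(M) = 2 * 53500 * 2.0 = 214000.0

214000.0 bps


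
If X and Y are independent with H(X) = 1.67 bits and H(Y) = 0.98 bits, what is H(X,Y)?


For independent variables, H(X,Y) = H(X) + H(Y) = 1.67 + 0.98 = 2.65

2.65 bits


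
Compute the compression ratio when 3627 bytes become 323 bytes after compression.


Ratio = original / compressed = 3627 / 323 = 11.2291

11.2291


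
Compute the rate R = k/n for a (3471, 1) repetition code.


Rate = k/n = 1/3471

1/3471


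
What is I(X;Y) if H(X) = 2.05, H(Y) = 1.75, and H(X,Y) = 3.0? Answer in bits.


I(X;Y) = H(X) + H(Y) - H(X,Y) = 2.05 + 1.75 - 3.0 = 0.8

0.8 bits


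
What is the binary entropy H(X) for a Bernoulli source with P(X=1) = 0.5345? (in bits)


H = -p*log2(p) - (1-p)*log2(1-p). -0.5345*log2(0.5345) = 0.483048; -0.4655*log2(0.4655) = 0.513515. H = 0.483048 + 0.513515 = 0.9966

0.9966 bits


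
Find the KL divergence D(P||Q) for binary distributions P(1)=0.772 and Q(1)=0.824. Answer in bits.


KL = p*log2(p/q) + (1-p)*log2((1-p)/(1-q)) = 0.772*log2(0.772/0.824) + 0.228*log2(0.228/0.176) = 0.0125

0.0125 bits


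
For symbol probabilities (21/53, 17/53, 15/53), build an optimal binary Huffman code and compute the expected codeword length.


Huffman construction (repeatedly merge the two least-probable nodes; each merge adds 1 bit to every symbol beneath it): 15/53 + 17/53 = 32/53; 21/53 + 32/53 = 1. Resulting codeword lengths (in the order the probabilities were given): (1, 2, 2). L_avg = sum(p_i * l_i) = 21/53*1 + 17/53*2 + 15/53*2 = 85/53 = 1.6038

1.6038 bits


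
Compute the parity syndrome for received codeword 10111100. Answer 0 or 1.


Syndrome = XOR of all bits = 1 XOR 0 XOR 1 XOR 1 XOR 1 XOR 1 XOR 0 XOR 0 = 1

1


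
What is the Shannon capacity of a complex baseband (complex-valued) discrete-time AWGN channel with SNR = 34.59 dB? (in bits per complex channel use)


SNR_linear = 10^(34.59/10) = 2877.3984; C = log2(1 + SNR_linear) = log2(1 + 2877.3984) = 11.4911

11.4911 bits/channel use


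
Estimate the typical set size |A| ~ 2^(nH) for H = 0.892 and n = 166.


log2|A_typical| = nH = 166 * 0.892 = 148.072, so |A_typical| ~ 2^148.072 = 3.751e+44

3.751e+44


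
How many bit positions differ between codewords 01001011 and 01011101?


Count differing positions: . . . ^ . ^ ^ . = 3 differences

3


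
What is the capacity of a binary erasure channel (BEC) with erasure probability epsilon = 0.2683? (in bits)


C = 1 - epsilon = 1 - 0.2683 = 0.7317

0.7317 bits


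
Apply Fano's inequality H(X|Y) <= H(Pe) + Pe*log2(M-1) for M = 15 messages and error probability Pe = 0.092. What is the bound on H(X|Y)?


H(Pe) = -Pe*log2(Pe) - (1-Pe)*log2(1-Pe) = -0.092*log2(0.092) - 0.908*log2(0.908) = 0.316684 + 0.126426 = 0.4431. Pe*log2(M-1) = 0.092*log2(14) = 0.350277. Bound = H(Pe) + Pe*log2(M-1) = 0.316684 + 0.126426 + 0.350277 = 0.7934

0.7934 bits


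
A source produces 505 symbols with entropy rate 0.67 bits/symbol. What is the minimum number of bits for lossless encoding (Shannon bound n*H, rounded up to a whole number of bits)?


Minimum bits >= n * H = 505 * 0.67 = 338.35, rounded up to a whole number of bits = 339

339 bits


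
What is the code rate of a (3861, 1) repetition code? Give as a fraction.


Rate = k/n = 1/3861

1/3861


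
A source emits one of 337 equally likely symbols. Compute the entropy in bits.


H = log2(n) = log2(337) = 8.3966

8.3966 bits


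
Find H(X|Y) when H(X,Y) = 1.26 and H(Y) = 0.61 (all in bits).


H(X|Y) = H(X,Y) - H(Y) = 1.26 - 0.61 = 0.65

0.65 bits


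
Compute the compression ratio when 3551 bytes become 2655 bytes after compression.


Ratio = original / compressed = 3551 / 2655 = 1.3375

1.3375


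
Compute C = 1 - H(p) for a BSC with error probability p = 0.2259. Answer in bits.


H(p) = -p*log2(p) - (1-p)*log2(1-p) = -0.2259*log2(0.2259) - 0.7741*log2(0.7741) = 0.484836 + 0.285959 = 0.7708. C = 1 - H(p) = 1 - 0.7708 = 0.2292

0.2292 bits


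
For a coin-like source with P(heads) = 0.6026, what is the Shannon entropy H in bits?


H = -p*log2(p) - (1-p)*log2(1-p). -0.6026*log2(0.6026) = 0.440336; -0.3974*log2(0.3974) = 0.529073. H = 0.440336 + 0.529073 = 0.9694

0.9694 bits


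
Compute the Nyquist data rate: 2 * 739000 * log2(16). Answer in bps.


Rate = 2 * B * log2(M) = 2 * 739000 * 4.0 = 5912000.0

5912000.0 bps


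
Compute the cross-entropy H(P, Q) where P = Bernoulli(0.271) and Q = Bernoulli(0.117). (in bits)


H(P,Q) = -p*log2(q) - (1-p)*log2(1-q). -0.271*log2(0.117) = 0.838859; -0.729*log2(0.883) = 0.130866. H(P,Q) = 0.838859 + 0.130866 = 0.9697

0.9697 bits


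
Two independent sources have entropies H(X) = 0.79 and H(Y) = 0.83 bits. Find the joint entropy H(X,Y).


For independent variables, H(X,Y) = H(X) + H(Y) = 0.79 + 0.83 = 1.62

1.62 bits


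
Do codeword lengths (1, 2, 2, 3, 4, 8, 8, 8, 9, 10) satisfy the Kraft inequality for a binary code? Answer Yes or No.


Kraft sum = sum(2^(-l_i)) = 1.2021, need <= 1. Result: violated (a binary prefix-free code with these lengths cannot exist)

No


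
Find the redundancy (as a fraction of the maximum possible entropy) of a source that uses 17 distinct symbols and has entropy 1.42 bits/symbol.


H_max = log2(K) = log2(17) = 4.0875 bits/symbol. Redundancy = 1 - H/H_max = 1 - 1.42/4.0875 = 1 - 0.3474 = 0.6526

0.6526


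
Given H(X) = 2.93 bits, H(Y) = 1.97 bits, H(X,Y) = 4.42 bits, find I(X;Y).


I(X;Y) = H(X) + H(Y) - H(X,Y) = 2.93 + 1.97 - 4.42 = 0.48

0.48 bits


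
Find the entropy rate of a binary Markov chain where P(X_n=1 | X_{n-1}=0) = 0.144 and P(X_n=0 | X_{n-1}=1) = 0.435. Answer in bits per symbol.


Stationary distribution: pi_0 = p10/(p01+p10) = 0.7513, pi_1 = 0.2487. Entropy rate H' = pi_0*H(p01) + pi_1*H(p10) = 0.7513*0.5946 + 0.2487*0.9878 = 0.6924

0.6924 bits/symbol


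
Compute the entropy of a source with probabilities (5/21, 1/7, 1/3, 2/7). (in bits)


H = -sum(p_i * log2(p_i)). Terms: -(5/21)*log2(5/21) = 0.492950; -(1/7)*log2(1/7) = 0.401051; -(1/3)*log2(1/3) = 0.528321; -(2/7)*log2(2/7) = 0.516387. H = 0.492950 + 0.401051 + 0.528321 + 0.516387 = 1.9387

1.9387 bits


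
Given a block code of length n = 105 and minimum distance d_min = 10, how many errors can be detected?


Detection capability = d_min - 1 = 10 - 1 = 9

9 errors


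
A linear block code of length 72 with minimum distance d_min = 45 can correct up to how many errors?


Correction capability = floor((d-1)/2) = floor((45-1)/2) = 22

22 errors


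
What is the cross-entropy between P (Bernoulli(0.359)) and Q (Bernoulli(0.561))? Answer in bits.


H(P,Q) = -p*log2(q) - (1-p)*log2(1-q). -0.359*log2(0.561) = 0.299380; -0.641*log2(0.439) = 0.761320. H(P,Q) = 0.299380 + 0.761320 = 1.0607

1.0607 bits


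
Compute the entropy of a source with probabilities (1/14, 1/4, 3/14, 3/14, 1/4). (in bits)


H = -sum(p_i * log2(p_i)). Terms: -(1/14)*log2(1/14) = 0.271954; -(1/4)*log2(1/4) = 0.500000; -(3/14)*log2(3/14) = 0.476227; -(3/14)*log2(3/14) = 0.476227; -(1/4)*log2(1/4) = 0.500000. H = 0.271954 + 0.500000 + 0.476227 + 0.476227 + 0.500000 = 2.2244

2.2244 bits


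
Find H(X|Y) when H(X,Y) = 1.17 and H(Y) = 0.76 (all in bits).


H(X|Y) = H(X,Y) - H(Y) = 1.17 - 0.76 = 0.41

0.41 bits


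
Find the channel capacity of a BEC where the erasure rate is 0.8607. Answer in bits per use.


C = 1 - epsilon = 1 - 0.8607 = 0.1393

0.1393 bits


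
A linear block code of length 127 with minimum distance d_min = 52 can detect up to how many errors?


Detection capability = d_min - 1 = 52 - 1 = 51

51 errors


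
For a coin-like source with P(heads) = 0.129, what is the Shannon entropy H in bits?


H = -p*log2(p) - (1-p)*log2(1-p). -0.129*log2(0.129) = 0.381138; -0.871*log2(0.871) = 0.173551. H = 0.381138 + 0.173551 = 0.5547

0.5547 bits


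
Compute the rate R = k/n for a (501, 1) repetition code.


Rate = k/n = 1/501

1/501


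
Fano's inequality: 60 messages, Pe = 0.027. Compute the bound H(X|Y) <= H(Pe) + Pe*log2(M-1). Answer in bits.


H(Pe) = -Pe*log2(Pe) - (1-Pe)*log2(1-Pe) = -0.027*log2(0.027) - 0.973*log2(0.973) = 0.140694 + 0.038422 = 0.1791. Pe*log2(M-1) = 0.027*log2(59) = 0.158831. Bound = H(Pe) + Pe*log2(M-1) = 0.140694 + 0.038422 + 0.158831 = 0.3379

0.3379 bits


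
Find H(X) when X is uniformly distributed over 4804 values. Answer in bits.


H = log2(n) = log2(4804) = 12.23

12.23 bits


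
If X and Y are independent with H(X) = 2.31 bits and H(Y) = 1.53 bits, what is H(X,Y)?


For independent variables, H(X,Y) = H(X) + H(Y) = 2.31 + 1.53 = 3.84

3.84 bits


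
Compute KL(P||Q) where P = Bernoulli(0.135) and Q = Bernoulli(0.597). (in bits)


KL = p*log2(p/q) + (1-p)*log2((1-p)/(1-q)) = 0.135*log2(0.135/0.597) + 0.865*log2(0.865/0.403) = 0.6636

0.6636 bits


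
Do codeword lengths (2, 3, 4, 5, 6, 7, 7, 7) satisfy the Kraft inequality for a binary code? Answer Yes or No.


Kraft sum = sum(2^(-l_i)) = 0.5078, need <= 1. Result: satisfied (a binary prefix-free code with these lengths exists)

Yes


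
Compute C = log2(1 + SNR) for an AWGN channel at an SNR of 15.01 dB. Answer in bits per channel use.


SNR_linear = 10^(15.01/10) = 31.6957; C = log2(1 + SNR_linear) = log2(1 + 31.6957) = 5.031

5.031 bits/channel use


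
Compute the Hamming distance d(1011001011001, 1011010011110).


Count differing positions: . . . . . ^ ^ . . . ^ ^ ^ = 5 differences

5


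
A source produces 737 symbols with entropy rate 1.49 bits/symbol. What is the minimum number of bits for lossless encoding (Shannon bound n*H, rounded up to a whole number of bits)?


Minimum bits >= n * H = 737 * 1.49 = 1098.13, rounded up to a whole number of bits = 1099

1099 bits


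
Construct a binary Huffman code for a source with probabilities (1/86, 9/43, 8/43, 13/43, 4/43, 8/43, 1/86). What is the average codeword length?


Huffman construction (repeatedly merge the two least-probable nodes; each merge adds 1 bit to every symbol beneath it): 1/86 + 1/86 = 1/43; 1/43 + 4/43 = 5/43; 5/43 + 8/43 = 13/43; 8/43 + 9/43 = 17/43; 13/43 + 13/43 = 26/43; 17/43 + 26/43 = 1. Resulting codeword lengths (in the order the probabilities were given): (5, 2, 3, 2, 4, 2, 5). L_avg = sum(p_i * l_i) = 1/86*5 + 9/43*2 + 8/43*3 + 13/43*2 + 4/43*4 + 8/43*2 + 1/86*5 = 105/43 = 2.4419

2.4419 bits


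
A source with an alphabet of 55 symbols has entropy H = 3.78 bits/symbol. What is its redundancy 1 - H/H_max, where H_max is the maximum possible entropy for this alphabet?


H_max = log2(K) = log2(55) = 5.7814 bits/symbol. Redundancy = 1 - H/H_max = 1 - 3.78/5.7814 = 1 - 0.6538 = 0.3462

0.3462


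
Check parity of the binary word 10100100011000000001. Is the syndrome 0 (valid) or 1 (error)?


Syndrome = XOR of all bits = 1 XOR 0 XOR 1 XOR 0 XOR 0 XOR 1 XOR 0 XOR 0 XOR 0 XOR 1 XOR 1 XOR 0 XOR 0 XOR 0 XOR 0 XOR 0 XOR 0 XOR 0 XOR 0 XOR 1 = 0

0


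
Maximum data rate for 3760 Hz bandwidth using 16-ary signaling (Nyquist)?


Rate = 2 * B * log2(M) = 2 * 3760 * 4.0 = 30080.0

30080.0 bps


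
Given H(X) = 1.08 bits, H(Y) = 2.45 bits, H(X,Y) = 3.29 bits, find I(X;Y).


I(X;Y) = H(X) + H(Y) - H(X,Y) = 1.08 + 2.45 - 3.29 = 0.24

0.24 bits


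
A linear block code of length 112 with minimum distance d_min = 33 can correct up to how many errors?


Correction capability = floor((d-1)/2) = floor((33-1)/2) = 16

16 errors


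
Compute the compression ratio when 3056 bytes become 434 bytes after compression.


Ratio = original / compressed = 3056 / 434 = 7.0415

7.0415


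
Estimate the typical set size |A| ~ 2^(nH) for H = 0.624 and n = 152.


log2|A_typical| = nH = 152 * 0.624 = 94.848, so |A_typical| ~ 2^94.848 = 3.565e+28

3.565e+28


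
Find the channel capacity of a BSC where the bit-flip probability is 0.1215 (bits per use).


H(p) = -p*log2(p) - (1-p)*log2(1-p) = -0.1215*log2(0.1215) - 0.8785*log2(0.8785) = 0.369478 + 0.164179 = 0.5337. C = 1 - H(p) = 1 - 0.5337 = 0.4663

0.4663 bits


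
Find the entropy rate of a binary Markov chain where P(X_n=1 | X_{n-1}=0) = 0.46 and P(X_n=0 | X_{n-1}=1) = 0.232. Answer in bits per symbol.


Stationary distribution: pi_0 = p10/(p01+p10) = 0.3353, pi_1 = 0.6647. Entropy rate H' = pi_0*H(p01) + pi_1*H(p10) = 0.3353*0.9954 + 0.6647*0.7815 = 0.8532

0.8532 bits/symbol


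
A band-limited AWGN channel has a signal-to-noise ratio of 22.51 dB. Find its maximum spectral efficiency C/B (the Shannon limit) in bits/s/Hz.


SNR_linear = 10^(22.51/10) = 178.2379; C/B = log2(1 + SNR_linear) = log2(1 + 178.2379) = 7.4857

7.4857 bits/s/Hz


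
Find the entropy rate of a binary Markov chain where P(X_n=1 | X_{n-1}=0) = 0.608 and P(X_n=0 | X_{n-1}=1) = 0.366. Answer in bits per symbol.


Stationary distribution: pi_0 = p10/(p01+p10) = 0.3758, pi_1 = 0.6242. Entropy rate H' = pi_0*H(p01) + pi_1*H(p10) = 0.3758*0.9661 + 0.6242*0.9476 = 0.9545

0.9545 bits/symbol


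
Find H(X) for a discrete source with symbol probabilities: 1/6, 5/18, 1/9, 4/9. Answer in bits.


H = -sum(p_i * log2(p_i)). Terms: -(1/6)*log2(1/6) = 0.430827; -(5/18)*log2(5/18) = 0.513332; -(1/9)*log2(1/9) = 0.352214; -(4/9)*log2(4/9) = 0.519967. H = 0.430827 + 0.513332 + 0.352214 + 0.519967 = 1.8163

1.8163 bits


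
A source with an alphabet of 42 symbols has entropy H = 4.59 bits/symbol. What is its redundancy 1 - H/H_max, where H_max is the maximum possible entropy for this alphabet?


H_max = log2(K) = log2(42) = 5.3923 bits/symbol. Redundancy = 1 - H/H_max = 1 - 4.59/5.3923 = 1 - 0.8512 = 0.1488

0.1488


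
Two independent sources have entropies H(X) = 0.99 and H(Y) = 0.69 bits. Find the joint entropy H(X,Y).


For independent variables, H(X,Y) = H(X) + H(Y) = 0.99 + 0.69 = 1.68

1.68 bits


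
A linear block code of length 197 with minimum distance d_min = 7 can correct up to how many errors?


Correction capability = floor((d-1)/2) = floor((7-1)/2) = 3

3 errors


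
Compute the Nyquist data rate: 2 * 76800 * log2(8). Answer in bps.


Rate = 2 * B * log2(M) = 2 * 76800 * 3.0 = 460800.0

460800.0 bps


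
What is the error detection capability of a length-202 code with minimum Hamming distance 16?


Detection capability = d_min - 1 = 16 - 1 = 15

15 errors


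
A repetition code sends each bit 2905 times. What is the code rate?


Rate = k/n = 1/2905

1/2905


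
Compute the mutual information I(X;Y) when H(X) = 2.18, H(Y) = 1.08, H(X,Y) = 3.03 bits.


I(X;Y) = H(X) + H(Y) - H(X,Y) = 2.18 + 1.08 - 3.03 = 0.23

0.23 bits


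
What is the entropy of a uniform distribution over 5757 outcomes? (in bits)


H = log2(n) = log2(5757) = 12.4911

12.4911 bits


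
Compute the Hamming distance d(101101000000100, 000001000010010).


Count differing positions: ^ . ^ ^ . . . . . . ^ . ^ ^ . = 6 differences

6


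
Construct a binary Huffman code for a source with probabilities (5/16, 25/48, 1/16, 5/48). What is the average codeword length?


Huffman construction (repeatedly merge the two least-probable nodes; each merge adds 1 bit to every symbol beneath it): 1/16 + 5/48 = 1/6; 1/6 + 5/16 = 23/48; 23/48 + 25/48 = 1. Resulting codeword lengths (in the order the probabilities were given): (2, 1, 3, 3). L_avg = sum(p_i * l_i) = 5/16*2 + 25/48*1 + 1/16*3 + 5/48*3 = 79/48 = 1.6458

1.6458 bits
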